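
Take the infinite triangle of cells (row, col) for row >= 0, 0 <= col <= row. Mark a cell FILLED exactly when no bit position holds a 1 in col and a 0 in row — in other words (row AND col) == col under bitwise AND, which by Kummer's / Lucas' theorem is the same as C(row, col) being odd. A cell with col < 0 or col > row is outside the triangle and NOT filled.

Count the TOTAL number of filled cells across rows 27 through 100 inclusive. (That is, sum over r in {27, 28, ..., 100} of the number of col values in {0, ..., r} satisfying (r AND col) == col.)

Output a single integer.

r27=11011 pc4: +16 =16
r28=11100 pc3: +8 =24
r29=11101 pc4: +16 =40
r30=11110 pc4: +16 =56
r31=11111 pc5: +32 =88
r32=100000 pc1: +2 =90
r33=100001 pc2: +4 =94
r34=100010 pc2: +4 =98
r35=100011 pc3: +8 =106
r36=100100 pc2: +4 =110
r37=100101 pc3: +8 =118
r38=100110 pc3: +8 =126
r39=100111 pc4: +16 =142
r40=101000 pc2: +4 =146
r41=101001 pc3: +8 =154
r42=101010 pc3: +8 =162
r43=101011 pc4: +16 =178
r44=101100 pc3: +8 =186
r45=101101 pc4: +16 =202
r46=101110 pc4: +16 =218
r47=101111 pc5: +32 =250
r48=110000 pc2: +4 =254
r49=110001 pc3: +8 =262
r50=110010 pc3: +8 =270
r51=110011 pc4: +16 =286
r52=110100 pc3: +8 =294
r53=110101 pc4: +16 =310
r54=110110 pc4: +16 =326
r55=110111 pc5: +32 =358
r56=111000 pc3: +8 =366
r57=111001 pc4: +16 =382
r58=111010 pc4: +16 =398
r59=111011 pc5: +32 =430
r60=111100 pc4: +16 =446
r61=111101 pc5: +32 =478
r62=111110 pc5: +32 =510
r63=111111 pc6: +64 =574
r64=1000000 pc1: +2 =576
r65=1000001 pc2: +4 =580
r66=1000010 pc2: +4 =584
r67=1000011 pc3: +8 =592
r68=1000100 pc2: +4 =596
r69=1000101 pc3: +8 =604
r70=1000110 pc3: +8 =612
r71=1000111 pc4: +16 =628
r72=1001000 pc2: +4 =632
r73=1001001 pc3: +8 =640
r74=1001010 pc3: +8 =648
r75=1001011 pc4: +16 =664
r76=1001100 pc3: +8 =672
r77=1001101 pc4: +16 =688
r78=1001110 pc4: +16 =704
r79=1001111 pc5: +32 =736
r80=1010000 pc2: +4 =740
r81=1010001 pc3: +8 =748
r82=1010010 pc3: +8 =756
r83=1010011 pc4: +16 =772
r84=1010100 pc3: +8 =780
r85=1010101 pc4: +16 =796
r86=1010110 pc4: +16 =812
r87=1010111 pc5: +32 =844
r88=1011000 pc3: +8 =852
r89=1011001 pc4: +16 =868
r90=1011010 pc4: +16 =884
r91=1011011 pc5: +32 =916
r92=1011100 pc4: +16 =932
r93=1011101 pc5: +32 =964
r94=1011110 pc5: +32 =996
r95=1011111 pc6: +64 =1060
r96=1100000 pc2: +4 =1064
r97=1100001 pc3: +8 =1072
r98=1100010 pc3: +8 =1080
r99=1100011 pc4: +16 =1096
r100=1100100 pc3: +8 =1104

Answer: 1104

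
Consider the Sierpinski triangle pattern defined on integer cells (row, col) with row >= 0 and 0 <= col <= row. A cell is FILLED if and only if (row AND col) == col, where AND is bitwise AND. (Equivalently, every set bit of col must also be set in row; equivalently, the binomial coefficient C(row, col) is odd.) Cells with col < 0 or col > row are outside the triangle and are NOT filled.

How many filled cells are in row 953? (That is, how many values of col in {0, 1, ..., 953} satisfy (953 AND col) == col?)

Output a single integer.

953 in binary = 1110111001
popcount(953) = number of 1-bits in 1110111001 = 7
A col c satisfies (953 AND c) == c iff every set bit of c is also set in 953; each of the 7 set bits of 953 can independently be on or off in c.
count = 2^7 = 128

Answer: 128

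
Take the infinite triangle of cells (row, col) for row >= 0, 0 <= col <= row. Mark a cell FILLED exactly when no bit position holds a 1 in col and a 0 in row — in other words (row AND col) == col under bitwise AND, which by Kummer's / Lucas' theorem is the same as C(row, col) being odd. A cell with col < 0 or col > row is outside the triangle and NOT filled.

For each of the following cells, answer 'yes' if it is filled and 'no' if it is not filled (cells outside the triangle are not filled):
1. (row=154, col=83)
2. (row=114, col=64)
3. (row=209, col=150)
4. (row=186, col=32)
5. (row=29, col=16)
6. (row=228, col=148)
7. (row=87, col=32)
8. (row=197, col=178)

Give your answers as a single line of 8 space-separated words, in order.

(154,83): row=0b10011010, col=0b1010011, row AND col = 0b10010 = 18; 18 != 83 -> empty
(114,64): row=0b1110010, col=0b1000000, row AND col = 0b1000000 = 64; 64 == 64 -> filled
(209,150): row=0b11010001, col=0b10010110, row AND col = 0b10010000 = 144; 144 != 150 -> empty
(186,32): row=0b10111010, col=0b100000, row AND col = 0b100000 = 32; 32 == 32 -> filled
(29,16): row=0b11101, col=0b10000, row AND col = 0b10000 = 16; 16 == 16 -> filled
(228,148): row=0b11100100, col=0b10010100, row AND col = 0b10000100 = 132; 132 != 148 -> empty
(87,32): row=0b1010111, col=0b100000, row AND col = 0b0 = 0; 0 != 32 -> empty
(197,178): row=0b11000101, col=0b10110010, row AND col = 0b10000000 = 128; 128 != 178 -> empty

Answer: no yes no yes yes no no no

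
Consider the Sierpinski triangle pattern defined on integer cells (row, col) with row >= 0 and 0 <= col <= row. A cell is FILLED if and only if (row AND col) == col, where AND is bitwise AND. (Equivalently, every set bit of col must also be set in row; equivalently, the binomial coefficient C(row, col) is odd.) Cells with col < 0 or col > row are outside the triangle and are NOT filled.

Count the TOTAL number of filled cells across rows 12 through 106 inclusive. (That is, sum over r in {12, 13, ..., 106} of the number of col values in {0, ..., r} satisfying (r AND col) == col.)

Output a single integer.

r12=1100 pc2: +4 =4
r13=1101 pc3: +8 =12
r14=1110 pc3: +8 =20
r15=1111 pc4: +16 =36
r16=10000 pc1: +2 =38
r17=10001 pc2: +4 =42
r18=10010 pc2: +4 =46
r19=10011 pc3: +8 =54
r20=10100 pc2: +4 =58
r21=10101 pc3: +8 =66
r22=10110 pc3: +8 =74
r23=10111 pc4: +16 =90
r24=11000 pc2: +4 =94
r25=11001 pc3: +8 =102
r26=11010 pc3: +8 =110
r27=11011 pc4: +16 =126
r28=11100 pc3: +8 =134
r29=11101 pc4: +16 =150
r30=11110 pc4: +16 =166
r31=11111 pc5: +32 =198
r32=100000 pc1: +2 =200
r33=100001 pc2: +4 =204
r34=100010 pc2: +4 =208
r35=100011 pc3: +8 =216
r36=100100 pc2: +4 =220
r37=100101 pc3: +8 =228
r38=100110 pc3: +8 =236
r39=100111 pc4: +16 =252
r40=101000 pc2: +4 =256
r41=101001 pc3: +8 =264
r42=101010 pc3: +8 =272
r43=101011 pc4: +16 =288
r44=101100 pc3: +8 =296
r45=101101 pc4: +16 =312
r46=101110 pc4: +16 =328
r47=101111 pc5: +32 =360
r48=110000 pc2: +4 =364
r49=110001 pc3: +8 =372
r50=110010 pc3: +8 =380
r51=110011 pc4: +16 =396
r52=110100 pc3: +8 =404
r53=110101 pc4: +16 =420
r54=110110 pc4: +16 =436
r55=110111 pc5: +32 =468
r56=111000 pc3: +8 =476
r57=111001 pc4: +16 =492
r58=111010 pc4: +16 =508
r59=111011 pc5: +32 =540
r60=111100 pc4: +16 =556
r61=111101 pc5: +32 =588
r62=111110 pc5: +32 =620
r63=111111 pc6: +64 =684
r64=1000000 pc1: +2 =686
r65=1000001 pc2: +4 =690
r66=1000010 pc2: +4 =694
r67=1000011 pc3: +8 =702
r68=1000100 pc2: +4 =706
r69=1000101 pc3: +8 =714
r70=1000110 pc3: +8 =722
r71=1000111 pc4: +16 =738
r72=1001000 pc2: +4 =742
r73=1001001 pc3: +8 =750
r74=1001010 pc3: +8 =758
r75=1001011 pc4: +16 =774
r76=1001100 pc3: +8 =782
r77=1001101 pc4: +16 =798
r78=1001110 pc4: +16 =814
r79=1001111 pc5: +32 =846
r80=1010000 pc2: +4 =850
r81=1010001 pc3: +8 =858
r82=1010010 pc3: +8 =866
r83=1010011 pc4: +16 =882
r84=1010100 pc3: +8 =890
r85=1010101 pc4: +16 =906
r86=1010110 pc4: +16 =922
r87=1010111 pc5: +32 =954
r88=1011000 pc3: +8 =962
r89=1011001 pc4: +16 =978
r90=1011010 pc4: +16 =994
r91=1011011 pc5: +32 =1026
r92=1011100 pc4: +16 =1042
r93=1011101 pc5: +32 =1074
r94=1011110 pc5: +32 =1106
r95=1011111 pc6: +64 =1170
r96=1100000 pc2: +4 =1174
r97=1100001 pc3: +8 =1182
r98=1100010 pc3: +8 =1190
r99=1100011 pc4: +16 =1206
r100=1100100 pc3: +8 =1214
r101=1100101 pc4: +16 =1230
r102=1100110 pc4: +16 =1246
r103=1100111 pc5: +32 =1278
r104=1101000 pc3: +8 =1286
r105=1101001 pc4: +16 =1302
r106=1101010 pc4: +16 =1318

Answer: 1318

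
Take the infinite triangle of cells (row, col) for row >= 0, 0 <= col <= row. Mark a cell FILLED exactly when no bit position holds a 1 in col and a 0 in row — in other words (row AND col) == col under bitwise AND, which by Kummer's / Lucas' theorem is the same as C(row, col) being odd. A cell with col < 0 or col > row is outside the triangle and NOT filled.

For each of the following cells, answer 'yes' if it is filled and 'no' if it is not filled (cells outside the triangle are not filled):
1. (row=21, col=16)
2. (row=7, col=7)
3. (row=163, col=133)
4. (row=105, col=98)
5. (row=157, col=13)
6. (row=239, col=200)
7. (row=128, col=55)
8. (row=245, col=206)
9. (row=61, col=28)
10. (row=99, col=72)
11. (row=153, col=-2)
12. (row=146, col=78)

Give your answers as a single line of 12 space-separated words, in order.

Answer: yes yes no no yes yes no no yes no no no

Derivation:
(21,16): row=0b10101, col=0b10000, row AND col = 0b10000 = 16; 16 == 16 -> filled
(7,7): row=0b111, col=0b111, row AND col = 0b111 = 7; 7 == 7 -> filled
(163,133): row=0b10100011, col=0b10000101, row AND col = 0b10000001 = 129; 129 != 133 -> empty
(105,98): row=0b1101001, col=0b1100010, row AND col = 0b1100000 = 96; 96 != 98 -> empty
(157,13): row=0b10011101, col=0b1101, row AND col = 0b1101 = 13; 13 == 13 -> filled
(239,200): row=0b11101111, col=0b11001000, row AND col = 0b11001000 = 200; 200 == 200 -> filled
(128,55): row=0b10000000, col=0b110111, row AND col = 0b0 = 0; 0 != 55 -> empty
(245,206): row=0b11110101, col=0b11001110, row AND col = 0b11000100 = 196; 196 != 206 -> empty
(61,28): row=0b111101, col=0b11100, row AND col = 0b11100 = 28; 28 == 28 -> filled
(99,72): row=0b1100011, col=0b1001000, row AND col = 0b1000000 = 64; 64 != 72 -> empty
(153,-2): col outside [0, 153] -> not filled
(146,78): row=0b10010010, col=0b1001110, row AND col = 0b10 = 2; 2 != 78 -> empty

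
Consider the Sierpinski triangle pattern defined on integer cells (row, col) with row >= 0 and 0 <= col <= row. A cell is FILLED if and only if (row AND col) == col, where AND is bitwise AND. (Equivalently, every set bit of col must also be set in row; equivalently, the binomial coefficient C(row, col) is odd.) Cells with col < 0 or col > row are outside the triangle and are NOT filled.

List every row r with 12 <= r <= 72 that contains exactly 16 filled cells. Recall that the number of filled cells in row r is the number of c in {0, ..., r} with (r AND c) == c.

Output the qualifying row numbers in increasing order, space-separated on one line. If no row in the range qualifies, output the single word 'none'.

Answer: 15 23 27 29 30 39 43 45 46 51 53 54 57 58 60 71

Derivation:
Row r has 2^popcount(r) filled cells, so we need popcount(r) = log2(16) = 4.
Scan r = 12..72 and keep those with exactly 4 one-bits:
r=12=1100 popcount=2 -> skip
r=13=1101 popcount=3 -> skip
r=14=1110 popcount=3 -> skip
r=15=1111 popcount=4 -> KEEP
r=16=10000 popcount=1 -> skip
r=17=10001 popcount=2 -> skip
r=18=10010 popcount=2 -> skip
r=19=10011 popcount=3 -> skip
r=20=10100 popcount=2 -> skip
r=21=10101 popcount=3 -> skip
r=22=10110 popcount=3 -> skip
r=23=10111 popcount=4 -> KEEP
r=24=11000 popcount=2 -> skip
r=25=11001 popcount=3 -> skip
r=26=11010 popcount=3 -> skip
r=27=11011 popcount=4 -> KEEP
r=28=11100 popcount=3 -> skip
r=29=11101 popcount=4 -> KEEP
r=30=11110 popcount=4 -> KEEP
r=31=11111 popcount=5 -> skip
r=32=100000 popcount=1 -> skip
r=33=100001 popcount=2 -> skip
r=34=100010 popcount=2 -> skip
r=35=100011 popcount=3 -> skip
r=36=100100 popcount=2 -> skip
r=37=100101 popcount=3 -> skip
r=38=100110 popcount=3 -> skip
r=39=100111 popcount=4 -> KEEP
r=40=101000 popcount=2 -> skip
r=41=101001 popcount=3 -> skip
r=42=101010 popcount=3 -> skip
r=43=101011 popcount=4 -> KEEP
r=44=101100 popcount=3 -> skip
r=45=101101 popcount=4 -> KEEP
r=46=101110 popcount=4 -> KEEP
r=47=101111 popcount=5 -> skip
r=48=110000 popcount=2 -> skip
r=49=110001 popcount=3 -> skip
r=50=110010 popcount=3 -> skip
r=51=110011 popcount=4 -> KEEP
r=52=110100 popcount=3 -> skip
r=53=110101 popcount=4 -> KEEP
r=54=110110 popcount=4 -> KEEP
r=55=110111 popcount=5 -> skip
r=56=111000 popcount=3 -> skip
r=57=111001 popcount=4 -> KEEP
r=58=111010 popcount=4 -> KEEP
r=59=111011 popcount=5 -> skip
r=60=111100 popcount=4 -> KEEP
r=61=111101 popcount=5 -> skip
r=62=111110 popcount=5 -> skip
r=63=111111 popcount=6 -> skip
r=64=1000000 popcount=1 -> skip
r=65=1000001 popcount=2 -> skip
r=66=1000010 popcount=2 -> skip
r=67=1000011 popcount=3 -> skip
r=68=1000100 popcount=2 -> skip
r=69=1000101 popcount=3 -> skip
r=70=1000110 popcount=3 -> skip
r=71=1000111 popcount=4 -> KEEP
r=72=1001000 popcount=2 -> skip
Kept rows: 15 23 27 29 30 39 43 45 46 51 53 54 57 58 60 71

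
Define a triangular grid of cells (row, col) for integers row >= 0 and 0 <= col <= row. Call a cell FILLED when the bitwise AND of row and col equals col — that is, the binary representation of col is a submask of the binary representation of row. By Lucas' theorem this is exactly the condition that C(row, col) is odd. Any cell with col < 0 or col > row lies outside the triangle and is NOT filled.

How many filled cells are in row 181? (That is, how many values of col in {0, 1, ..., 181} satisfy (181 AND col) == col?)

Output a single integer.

181 in binary = 10110101
popcount(181) = number of 1-bits in 10110101 = 5
A col c satisfies (181 AND c) == c iff every set bit of c is also set in 181; each of the 5 set bits of 181 can independently be on or off in c.
count = 2^5 = 32

Answer: 32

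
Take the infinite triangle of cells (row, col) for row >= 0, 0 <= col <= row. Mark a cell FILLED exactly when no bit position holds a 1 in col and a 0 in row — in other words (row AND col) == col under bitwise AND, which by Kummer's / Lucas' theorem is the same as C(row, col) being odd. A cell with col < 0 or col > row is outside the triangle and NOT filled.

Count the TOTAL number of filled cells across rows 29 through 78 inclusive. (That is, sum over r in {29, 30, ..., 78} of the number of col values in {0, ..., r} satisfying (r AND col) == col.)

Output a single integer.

r29=11101 pc4: +16 =16
r30=11110 pc4: +16 =32
r31=11111 pc5: +32 =64
r32=100000 pc1: +2 =66
r33=100001 pc2: +4 =70
r34=100010 pc2: +4 =74
r35=100011 pc3: +8 =82
r36=100100 pc2: +4 =86
r37=100101 pc3: +8 =94
r38=100110 pc3: +8 =102
r39=100111 pc4: +16 =118
r40=101000 pc2: +4 =122
r41=101001 pc3: +8 =130
r42=101010 pc3: +8 =138
r43=101011 pc4: +16 =154
r44=101100 pc3: +8 =162
r45=101101 pc4: +16 =178
r46=101110 pc4: +16 =194
r47=101111 pc5: +32 =226
r48=110000 pc2: +4 =230
r49=110001 pc3: +8 =238
r50=110010 pc3: +8 =246
r51=110011 pc4: +16 =262
r52=110100 pc3: +8 =270
r53=110101 pc4: +16 =286
r54=110110 pc4: +16 =302
r55=110111 pc5: +32 =334
r56=111000 pc3: +8 =342
r57=111001 pc4: +16 =358
r58=111010 pc4: +16 =374
r59=111011 pc5: +32 =406
r60=111100 pc4: +16 =422
r61=111101 pc5: +32 =454
r62=111110 pc5: +32 =486
r63=111111 pc6: +64 =550
r64=1000000 pc1: +2 =552
r65=1000001 pc2: +4 =556
r66=1000010 pc2: +4 =560
r67=1000011 pc3: +8 =568
r68=1000100 pc2: +4 =572
r69=1000101 pc3: +8 =580
r70=1000110 pc3: +8 =588
r71=1000111 pc4: +16 =604
r72=1001000 pc2: +4 =608
r73=1001001 pc3: +8 =616
r74=1001010 pc3: +8 =624
r75=1001011 pc4: +16 =640
r76=1001100 pc3: +8 =648
r77=1001101 pc4: +16 =664
r78=1001110 pc4: +16 =680

Answer: 680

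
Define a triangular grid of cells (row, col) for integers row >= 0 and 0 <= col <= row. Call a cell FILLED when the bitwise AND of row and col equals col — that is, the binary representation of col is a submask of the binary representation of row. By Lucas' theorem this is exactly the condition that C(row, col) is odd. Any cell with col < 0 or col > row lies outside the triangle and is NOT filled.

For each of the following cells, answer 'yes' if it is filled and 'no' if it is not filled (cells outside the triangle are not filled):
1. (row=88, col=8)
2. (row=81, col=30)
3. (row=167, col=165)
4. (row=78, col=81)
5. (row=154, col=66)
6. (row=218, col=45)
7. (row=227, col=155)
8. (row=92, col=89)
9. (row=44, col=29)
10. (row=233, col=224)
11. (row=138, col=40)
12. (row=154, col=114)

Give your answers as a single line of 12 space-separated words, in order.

(88,8): row=0b1011000, col=0b1000, row AND col = 0b1000 = 8; 8 == 8 -> filled
(81,30): row=0b1010001, col=0b11110, row AND col = 0b10000 = 16; 16 != 30 -> empty
(167,165): row=0b10100111, col=0b10100101, row AND col = 0b10100101 = 165; 165 == 165 -> filled
(78,81): col outside [0, 78] -> not filled
(154,66): row=0b10011010, col=0b1000010, row AND col = 0b10 = 2; 2 != 66 -> empty
(218,45): row=0b11011010, col=0b101101, row AND col = 0b1000 = 8; 8 != 45 -> empty
(227,155): row=0b11100011, col=0b10011011, row AND col = 0b10000011 = 131; 131 != 155 -> empty
(92,89): row=0b1011100, col=0b1011001, row AND col = 0b1011000 = 88; 88 != 89 -> empty
(44,29): row=0b101100, col=0b11101, row AND col = 0b1100 = 12; 12 != 29 -> empty
(233,224): row=0b11101001, col=0b11100000, row AND col = 0b11100000 = 224; 224 == 224 -> filled
(138,40): row=0b10001010, col=0b101000, row AND col = 0b1000 = 8; 8 != 40 -> empty
(154,114): row=0b10011010, col=0b1110010, row AND col = 0b10010 = 18; 18 != 114 -> empty

Answer: yes no yes no no no no no no yes no no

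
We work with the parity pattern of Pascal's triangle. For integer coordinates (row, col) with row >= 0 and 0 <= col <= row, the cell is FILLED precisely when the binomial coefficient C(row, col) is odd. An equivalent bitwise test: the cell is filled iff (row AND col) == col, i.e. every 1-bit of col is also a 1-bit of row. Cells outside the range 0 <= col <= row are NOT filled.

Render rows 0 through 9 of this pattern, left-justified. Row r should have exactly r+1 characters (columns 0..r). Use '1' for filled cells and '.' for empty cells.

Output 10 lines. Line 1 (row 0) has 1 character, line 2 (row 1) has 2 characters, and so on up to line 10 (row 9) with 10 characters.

r0=0: 1
r1=1: 11
r2=10: 1.1
r3=11: 1111
r4=100: 1...1
r5=101: 11..11
r6=110: 1.1.1.1
r7=111: 11111111
r8=1000: 1.......1
r9=1001: 11......11

Answer: 1
11
1.1
1111
1...1
11..11
1.1.1.1
11111111
1.......1
11......11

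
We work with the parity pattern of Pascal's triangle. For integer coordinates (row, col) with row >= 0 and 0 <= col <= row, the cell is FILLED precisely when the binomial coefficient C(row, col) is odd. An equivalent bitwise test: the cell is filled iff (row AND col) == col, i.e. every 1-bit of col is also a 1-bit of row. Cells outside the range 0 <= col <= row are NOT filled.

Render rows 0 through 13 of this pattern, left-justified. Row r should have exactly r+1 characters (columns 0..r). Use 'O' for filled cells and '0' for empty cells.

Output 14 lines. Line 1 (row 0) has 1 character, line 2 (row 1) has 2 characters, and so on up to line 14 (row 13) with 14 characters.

r0=0: O
r1=1: OO
r2=10: O0O
r3=11: OOOO
r4=100: O000O
r5=101: OO00OO
r6=110: O0O0O0O
r7=111: OOOOOOOO
r8=1000: O0000000O
r9=1001: OO000000OO
r10=1010: O0O00000O0O
r11=1011: OOOO0000OOOO
r12=1100: O000O000O000O
r13=1101: OO00OO00OO00OO

Answer: O
OO
O0O
OOOO
O000O
OO00OO
O0O0O0O
OOOOOOOO
O0000000O
OO000000OO
O0O00000O0O
OOOO0000OOOO
O000O000O000O
OO00OO00OO00OO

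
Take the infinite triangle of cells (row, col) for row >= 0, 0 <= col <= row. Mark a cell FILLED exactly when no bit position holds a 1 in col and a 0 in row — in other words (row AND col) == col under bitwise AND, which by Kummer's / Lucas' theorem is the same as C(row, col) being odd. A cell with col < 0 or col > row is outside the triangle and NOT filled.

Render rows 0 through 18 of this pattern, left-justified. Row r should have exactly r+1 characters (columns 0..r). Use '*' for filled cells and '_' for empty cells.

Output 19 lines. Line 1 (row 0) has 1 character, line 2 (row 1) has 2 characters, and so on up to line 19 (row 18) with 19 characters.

r0=0: *
r1=1: **
r2=10: *_*
r3=11: ****
r4=100: *___*
r5=101: **__**
r6=110: *_*_*_*
r7=111: ********
r8=1000: *_______*
r9=1001: **______**
r10=1010: *_*_____*_*
r11=1011: ****____****
r12=1100: *___*___*___*
r13=1101: **__**__**__**
r14=1110: *_*_*_*_*_*_*_*
r15=1111: ****************
r16=10000: *_______________*
r17=10001: **______________**
r18=10010: *_*_____________*_*

Answer: *
**
*_*
****
*___*
**__**
*_*_*_*
********
*_______*
**______**
*_*_____*_*
****____****
*___*___*___*
**__**__**__**
*_*_*_*_*_*_*_*
****************
*_______________*
**______________**
*_*_____________*_*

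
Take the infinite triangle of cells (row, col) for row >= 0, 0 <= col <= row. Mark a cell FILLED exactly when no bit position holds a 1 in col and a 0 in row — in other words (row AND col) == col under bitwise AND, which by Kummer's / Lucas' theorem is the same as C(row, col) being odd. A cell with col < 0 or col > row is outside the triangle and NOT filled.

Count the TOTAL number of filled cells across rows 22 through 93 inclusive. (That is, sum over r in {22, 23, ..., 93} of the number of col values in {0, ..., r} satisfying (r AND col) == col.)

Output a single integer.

r22=10110 pc3: +8 =8
r23=10111 pc4: +16 =24
r24=11000 pc2: +4 =28
r25=11001 pc3: +8 =36
r26=11010 pc3: +8 =44
r27=11011 pc4: +16 =60
r28=11100 pc3: +8 =68
r29=11101 pc4: +16 =84
r30=11110 pc4: +16 =100
r31=11111 pc5: +32 =132
r32=100000 pc1: +2 =134
r33=100001 pc2: +4 =138
r34=100010 pc2: +4 =142
r35=100011 pc3: +8 =150
r36=100100 pc2: +4 =154
r37=100101 pc3: +8 =162
r38=100110 pc3: +8 =170
r39=100111 pc4: +16 =186
r40=101000 pc2: +4 =190
r41=101001 pc3: +8 =198
r42=101010 pc3: +8 =206
r43=101011 pc4: +16 =222
r44=101100 pc3: +8 =230
r45=101101 pc4: +16 =246
r46=101110 pc4: +16 =262
r47=101111 pc5: +32 =294
r48=110000 pc2: +4 =298
r49=110001 pc3: +8 =306
r50=110010 pc3: +8 =314
r51=110011 pc4: +16 =330
r52=110100 pc3: +8 =338
r53=110101 pc4: +16 =354
r54=110110 pc4: +16 =370
r55=110111 pc5: +32 =402
r56=111000 pc3: +8 =410
r57=111001 pc4: +16 =426
r58=111010 pc4: +16 =442
r59=111011 pc5: +32 =474
r60=111100 pc4: +16 =490
r61=111101 pc5: +32 =522
r62=111110 pc5: +32 =554
r63=111111 pc6: +64 =618
r64=1000000 pc1: +2 =620
r65=1000001 pc2: +4 =624
r66=1000010 pc2: +4 =628
r67=1000011 pc3: +8 =636
r68=1000100 pc2: +4 =640
r69=1000101 pc3: +8 =648
r70=1000110 pc3: +8 =656
r71=1000111 pc4: +16 =672
r72=1001000 pc2: +4 =676
r73=1001001 pc3: +8 =684
r74=1001010 pc3: +8 =692
r75=1001011 pc4: +16 =708
r76=1001100 pc3: +8 =716
r77=1001101 pc4: +16 =732
r78=1001110 pc4: +16 =748
r79=1001111 pc5: +32 =780
r80=1010000 pc2: +4 =784
r81=1010001 pc3: +8 =792
r82=1010010 pc3: +8 =800
r83=1010011 pc4: +16 =816
r84=1010100 pc3: +8 =824
r85=1010101 pc4: +16 =840
r86=1010110 pc4: +16 =856
r87=1010111 pc5: +32 =888
r88=1011000 pc3: +8 =896
r89=1011001 pc4: +16 =912
r90=1011010 pc4: +16 =928
r91=1011011 pc5: +32 =960
r92=1011100 pc4: +16 =976
r93=1011101 pc5: +32 =1008

Answer: 1008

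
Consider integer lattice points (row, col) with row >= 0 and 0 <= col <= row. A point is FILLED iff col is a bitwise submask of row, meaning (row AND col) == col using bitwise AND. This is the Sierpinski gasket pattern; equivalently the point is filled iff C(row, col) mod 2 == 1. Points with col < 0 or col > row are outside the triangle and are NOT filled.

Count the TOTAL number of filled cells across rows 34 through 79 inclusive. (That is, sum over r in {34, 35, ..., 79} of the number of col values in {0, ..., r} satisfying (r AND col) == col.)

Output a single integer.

Answer: 642

Derivation:
r34=100010 pc2: +4 =4
r35=100011 pc3: +8 =12
r36=100100 pc2: +4 =16
r37=100101 pc3: +8 =24
r38=100110 pc3: +8 =32
r39=100111 pc4: +16 =48
r40=101000 pc2: +4 =52
r41=101001 pc3: +8 =60
r42=101010 pc3: +8 =68
r43=101011 pc4: +16 =84
r44=101100 pc3: +8 =92
r45=101101 pc4: +16 =108
r46=101110 pc4: +16 =124
r47=101111 pc5: +32 =156
r48=110000 pc2: +4 =160
r49=110001 pc3: +8 =168
r50=110010 pc3: +8 =176
r51=110011 pc4: +16 =192
r52=110100 pc3: +8 =200
r53=110101 pc4: +16 =216
r54=110110 pc4: +16 =232
r55=110111 pc5: +32 =264
r56=111000 pc3: +8 =272
r57=111001 pc4: +16 =288
r58=111010 pc4: +16 =304
r59=111011 pc5: +32 =336
r60=111100 pc4: +16 =352
r61=111101 pc5: +32 =384
r62=111110 pc5: +32 =416
r63=111111 pc6: +64 =480
r64=1000000 pc1: +2 =482
r65=1000001 pc2: +4 =486
r66=1000010 pc2: +4 =490
r67=1000011 pc3: +8 =498
r68=1000100 pc2: +4 =502
r69=1000101 pc3: +8 =510
r70=1000110 pc3: +8 =518
r71=1000111 pc4: +16 =534
r72=1001000 pc2: +4 =538
r73=1001001 pc3: +8 =546
r74=1001010 pc3: +8 =554
r75=1001011 pc4: +16 =570
r76=1001100 pc3: +8 =578
r77=1001101 pc4: +16 =594
r78=1001110 pc4: +16 =610
r79=1001111 pc5: +32 =642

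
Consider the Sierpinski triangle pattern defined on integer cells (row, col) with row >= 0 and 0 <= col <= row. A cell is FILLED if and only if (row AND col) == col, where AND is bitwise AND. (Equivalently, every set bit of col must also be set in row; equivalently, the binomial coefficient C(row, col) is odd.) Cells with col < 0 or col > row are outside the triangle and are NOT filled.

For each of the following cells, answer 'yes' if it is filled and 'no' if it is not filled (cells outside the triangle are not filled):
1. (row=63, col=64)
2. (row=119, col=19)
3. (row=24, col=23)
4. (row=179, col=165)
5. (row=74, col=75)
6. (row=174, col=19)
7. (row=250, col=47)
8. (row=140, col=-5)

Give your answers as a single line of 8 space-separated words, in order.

(63,64): col outside [0, 63] -> not filled
(119,19): row=0b1110111, col=0b10011, row AND col = 0b10011 = 19; 19 == 19 -> filled
(24,23): row=0b11000, col=0b10111, row AND col = 0b10000 = 16; 16 != 23 -> empty
(179,165): row=0b10110011, col=0b10100101, row AND col = 0b10100001 = 161; 161 != 165 -> empty
(74,75): col outside [0, 74] -> not filled
(174,19): row=0b10101110, col=0b10011, row AND col = 0b10 = 2; 2 != 19 -> empty
(250,47): row=0b11111010, col=0b101111, row AND col = 0b101010 = 42; 42 != 47 -> empty
(140,-5): col outside [0, 140] -> not filled

Answer: no yes no no no no no no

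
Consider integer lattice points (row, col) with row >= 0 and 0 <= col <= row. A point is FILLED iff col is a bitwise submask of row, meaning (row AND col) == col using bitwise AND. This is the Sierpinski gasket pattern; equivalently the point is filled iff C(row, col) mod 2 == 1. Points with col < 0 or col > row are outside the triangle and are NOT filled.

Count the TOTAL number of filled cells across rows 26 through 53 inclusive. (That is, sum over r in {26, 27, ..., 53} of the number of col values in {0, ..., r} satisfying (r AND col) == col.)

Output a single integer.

Answer: 318

Derivation:
r26=11010 pc3: +8 =8
r27=11011 pc4: +16 =24
r28=11100 pc3: +8 =32
r29=11101 pc4: +16 =48
r30=11110 pc4: +16 =64
r31=11111 pc5: +32 =96
r32=100000 pc1: +2 =98
r33=100001 pc2: +4 =102
r34=100010 pc2: +4 =106
r35=100011 pc3: +8 =114
r36=100100 pc2: +4 =118
r37=100101 pc3: +8 =126
r38=100110 pc3: +8 =134
r39=100111 pc4: +16 =150
r40=101000 pc2: +4 =154
r41=101001 pc3: +8 =162
r42=101010 pc3: +8 =170
r43=101011 pc4: +16 =186
r44=101100 pc3: +8 =194
r45=101101 pc4: +16 =210
r46=101110 pc4: +16 =226
r47=101111 pc5: +32 =258
r48=110000 pc2: +4 =262
r49=110001 pc3: +8 =270
r50=110010 pc3: +8 =278
r51=110011 pc4: +16 =294
r52=110100 pc3: +8 =302
r53=110101 pc4: +16 =318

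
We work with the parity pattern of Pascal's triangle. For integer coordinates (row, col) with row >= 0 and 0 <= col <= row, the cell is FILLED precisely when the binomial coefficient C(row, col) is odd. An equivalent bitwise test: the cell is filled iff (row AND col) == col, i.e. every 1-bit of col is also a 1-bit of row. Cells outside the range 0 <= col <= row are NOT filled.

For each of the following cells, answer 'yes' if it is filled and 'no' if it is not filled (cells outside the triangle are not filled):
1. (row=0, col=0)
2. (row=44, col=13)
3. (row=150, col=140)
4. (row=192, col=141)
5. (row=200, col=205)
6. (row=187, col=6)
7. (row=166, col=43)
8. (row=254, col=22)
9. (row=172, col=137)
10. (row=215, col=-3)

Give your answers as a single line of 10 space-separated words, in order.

(0,0): row=0b0, col=0b0, row AND col = 0b0 = 0; 0 == 0 -> filled
(44,13): row=0b101100, col=0b1101, row AND col = 0b1100 = 12; 12 != 13 -> empty
(150,140): row=0b10010110, col=0b10001100, row AND col = 0b10000100 = 132; 132 != 140 -> empty
(192,141): row=0b11000000, col=0b10001101, row AND col = 0b10000000 = 128; 128 != 141 -> empty
(200,205): col outside [0, 200] -> not filled
(187,6): row=0b10111011, col=0b110, row AND col = 0b10 = 2; 2 != 6 -> empty
(166,43): row=0b10100110, col=0b101011, row AND col = 0b100010 = 34; 34 != 43 -> empty
(254,22): row=0b11111110, col=0b10110, row AND col = 0b10110 = 22; 22 == 22 -> filled
(172,137): row=0b10101100, col=0b10001001, row AND col = 0b10001000 = 136; 136 != 137 -> empty
(215,-3): col outside [0, 215] -> not filled

Answer: yes no no no no no no yes no no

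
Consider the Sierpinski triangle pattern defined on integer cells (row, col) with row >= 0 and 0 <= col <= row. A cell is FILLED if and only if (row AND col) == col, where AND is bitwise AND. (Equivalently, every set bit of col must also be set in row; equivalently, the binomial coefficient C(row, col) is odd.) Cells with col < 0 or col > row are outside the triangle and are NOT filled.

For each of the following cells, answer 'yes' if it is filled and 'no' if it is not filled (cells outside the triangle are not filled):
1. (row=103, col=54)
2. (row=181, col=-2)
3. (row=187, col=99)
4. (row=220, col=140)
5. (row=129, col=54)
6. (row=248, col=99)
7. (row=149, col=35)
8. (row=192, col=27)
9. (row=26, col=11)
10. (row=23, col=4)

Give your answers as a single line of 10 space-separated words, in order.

(103,54): row=0b1100111, col=0b110110, row AND col = 0b100110 = 38; 38 != 54 -> empty
(181,-2): col outside [0, 181] -> not filled
(187,99): row=0b10111011, col=0b1100011, row AND col = 0b100011 = 35; 35 != 99 -> empty
(220,140): row=0b11011100, col=0b10001100, row AND col = 0b10001100 = 140; 140 == 140 -> filled
(129,54): row=0b10000001, col=0b110110, row AND col = 0b0 = 0; 0 != 54 -> empty
(248,99): row=0b11111000, col=0b1100011, row AND col = 0b1100000 = 96; 96 != 99 -> empty
(149,35): row=0b10010101, col=0b100011, row AND col = 0b1 = 1; 1 != 35 -> empty
(192,27): row=0b11000000, col=0b11011, row AND col = 0b0 = 0; 0 != 27 -> empty
(26,11): row=0b11010, col=0b1011, row AND col = 0b1010 = 10; 10 != 11 -> empty
(23,4): row=0b10111, col=0b100, row AND col = 0b100 = 4; 4 == 4 -> filled

Answer: no no no yes no no no no no yes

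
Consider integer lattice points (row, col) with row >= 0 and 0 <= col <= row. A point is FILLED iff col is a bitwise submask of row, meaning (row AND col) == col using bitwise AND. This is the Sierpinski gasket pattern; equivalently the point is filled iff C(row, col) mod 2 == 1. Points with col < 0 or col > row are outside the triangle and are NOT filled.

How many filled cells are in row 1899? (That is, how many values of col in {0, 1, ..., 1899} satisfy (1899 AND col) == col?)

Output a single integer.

1899 in binary = 11101101011
popcount(1899) = number of 1-bits in 11101101011 = 8
A col c satisfies (1899 AND c) == c iff every set bit of c is also set in 1899; each of the 8 set bits of 1899 can independently be on or off in c.
count = 2^8 = 256

Answer: 256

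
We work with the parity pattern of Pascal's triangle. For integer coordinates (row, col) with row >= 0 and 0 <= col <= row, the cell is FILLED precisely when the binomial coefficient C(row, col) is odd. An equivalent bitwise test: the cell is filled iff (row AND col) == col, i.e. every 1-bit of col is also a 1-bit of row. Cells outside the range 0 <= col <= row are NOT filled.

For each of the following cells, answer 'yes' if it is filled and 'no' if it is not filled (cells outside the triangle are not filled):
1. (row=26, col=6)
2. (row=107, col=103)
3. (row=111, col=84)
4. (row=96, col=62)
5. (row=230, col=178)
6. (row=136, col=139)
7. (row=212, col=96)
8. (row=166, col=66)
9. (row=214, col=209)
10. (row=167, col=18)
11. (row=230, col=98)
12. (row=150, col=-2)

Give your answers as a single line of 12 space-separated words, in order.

(26,6): row=0b11010, col=0b110, row AND col = 0b10 = 2; 2 != 6 -> empty
(107,103): row=0b1101011, col=0b1100111, row AND col = 0b1100011 = 99; 99 != 103 -> empty
(111,84): row=0b1101111, col=0b1010100, row AND col = 0b1000100 = 68; 68 != 84 -> empty
(96,62): row=0b1100000, col=0b111110, row AND col = 0b100000 = 32; 32 != 62 -> empty
(230,178): row=0b11100110, col=0b10110010, row AND col = 0b10100010 = 162; 162 != 178 -> empty
(136,139): col outside [0, 136] -> not filled
(212,96): row=0b11010100, col=0b1100000, row AND col = 0b1000000 = 64; 64 != 96 -> empty
(166,66): row=0b10100110, col=0b1000010, row AND col = 0b10 = 2; 2 != 66 -> empty
(214,209): row=0b11010110, col=0b11010001, row AND col = 0b11010000 = 208; 208 != 209 -> empty
(167,18): row=0b10100111, col=0b10010, row AND col = 0b10 = 2; 2 != 18 -> empty
(230,98): row=0b11100110, col=0b1100010, row AND col = 0b1100010 = 98; 98 == 98 -> filled
(150,-2): col outside [0, 150] -> not filled

Answer: no no no no no no no no no no yes no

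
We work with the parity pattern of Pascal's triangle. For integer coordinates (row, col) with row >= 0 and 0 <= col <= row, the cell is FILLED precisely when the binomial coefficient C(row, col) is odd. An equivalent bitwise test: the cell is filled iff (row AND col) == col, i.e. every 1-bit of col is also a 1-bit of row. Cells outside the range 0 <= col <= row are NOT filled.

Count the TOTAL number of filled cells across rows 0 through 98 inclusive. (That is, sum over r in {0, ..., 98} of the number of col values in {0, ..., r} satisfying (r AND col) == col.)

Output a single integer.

r0=0 pc0: +1 =1
r1=1 pc1: +2 =3
r2=10 pc1: +2 =5
r3=11 pc2: +4 =9
r4=100 pc1: +2 =11
r5=101 pc2: +4 =15
r6=110 pc2: +4 =19
r7=111 pc3: +8 =27
r8=1000 pc1: +2 =29
r9=1001 pc2: +4 =33
r10=1010 pc2: +4 =37
r11=1011 pc3: +8 =45
r12=1100 pc2: +4 =49
r13=1101 pc3: +8 =57
r14=1110 pc3: +8 =65
r15=1111 pc4: +16 =81
r16=10000 pc1: +2 =83
r17=10001 pc2: +4 =87
r18=10010 pc2: +4 =91
r19=10011 pc3: +8 =99
r20=10100 pc2: +4 =103
r21=10101 pc3: +8 =111
r22=10110 pc3: +8 =119
r23=10111 pc4: +16 =135
r24=11000 pc2: +4 =139
r25=11001 pc3: +8 =147
r26=11010 pc3: +8 =155
r27=11011 pc4: +16 =171
r28=11100 pc3: +8 =179
r29=11101 pc4: +16 =195
r30=11110 pc4: +16 =211
r31=11111 pc5: +32 =243
r32=100000 pc1: +2 =245
r33=100001 pc2: +4 =249
r34=100010 pc2: +4 =253
r35=100011 pc3: +8 =261
r36=100100 pc2: +4 =265
r37=100101 pc3: +8 =273
r38=100110 pc3: +8 =281
r39=100111 pc4: +16 =297
r40=101000 pc2: +4 =301
r41=101001 pc3: +8 =309
r42=101010 pc3: +8 =317
r43=101011 pc4: +16 =333
r44=101100 pc3: +8 =341
r45=101101 pc4: +16 =357
r46=101110 pc4: +16 =373
r47=101111 pc5: +32 =405
r48=110000 pc2: +4 =409
r49=110001 pc3: +8 =417
r50=110010 pc3: +8 =425
r51=110011 pc4: +16 =441
r52=110100 pc3: +8 =449
r53=110101 pc4: +16 =465
r54=110110 pc4: +16 =481
r55=110111 pc5: +32 =513
r56=111000 pc3: +8 =521
r57=111001 pc4: +16 =537
r58=111010 pc4: +16 =553
r59=111011 pc5: +32 =585
r60=111100 pc4: +16 =601
r61=111101 pc5: +32 =633
r62=111110 pc5: +32 =665
r63=111111 pc6: +64 =729
r64=1000000 pc1: +2 =731
r65=1000001 pc2: +4 =735
r66=1000010 pc2: +4 =739
r67=1000011 pc3: +8 =747
r68=1000100 pc2: +4 =751
r69=1000101 pc3: +8 =759
r70=1000110 pc3: +8 =767
r71=1000111 pc4: +16 =783
r72=1001000 pc2: +4 =787
r73=1001001 pc3: +8 =795
r74=1001010 pc3: +8 =803
r75=1001011 pc4: +16 =819
r76=1001100 pc3: +8 =827
r77=1001101 pc4: +16 =843
r78=1001110 pc4: +16 =859
r79=1001111 pc5: +32 =891
r80=1010000 pc2: +4 =895
r81=1010001 pc3: +8 =903
r82=1010010 pc3: +8 =911
r83=1010011 pc4: +16 =927
r84=1010100 pc3: +8 =935
r85=1010101 pc4: +16 =951
r86=1010110 pc4: +16 =967
r87=1010111 pc5: +32 =999
r88=1011000 pc3: +8 =1007
r89=1011001 pc4: +16 =1023
r90=1011010 pc4: +16 =1039
r91=1011011 pc5: +32 =1071
r92=1011100 pc4: +16 =1087
r93=1011101 pc5: +32 =1119
r94=1011110 pc5: +32 =1151
r95=1011111 pc6: +64 =1215
r96=1100000 pc2: +4 =1219
r97=1100001 pc3: +8 =1227
r98=1100010 pc3: +8 =1235

Answer: 1235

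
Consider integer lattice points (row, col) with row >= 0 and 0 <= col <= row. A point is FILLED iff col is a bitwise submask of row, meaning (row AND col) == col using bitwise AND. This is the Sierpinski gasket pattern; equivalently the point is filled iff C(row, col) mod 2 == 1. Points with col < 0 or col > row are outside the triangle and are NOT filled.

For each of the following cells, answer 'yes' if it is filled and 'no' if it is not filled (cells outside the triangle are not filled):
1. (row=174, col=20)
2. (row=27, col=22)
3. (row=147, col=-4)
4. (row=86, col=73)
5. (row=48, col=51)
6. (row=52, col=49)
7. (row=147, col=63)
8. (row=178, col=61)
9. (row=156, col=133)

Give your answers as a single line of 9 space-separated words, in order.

Answer: no no no no no no no no no

Derivation:
(174,20): row=0b10101110, col=0b10100, row AND col = 0b100 = 4; 4 != 20 -> empty
(27,22): row=0b11011, col=0b10110, row AND col = 0b10010 = 18; 18 != 22 -> empty
(147,-4): col outside [0, 147] -> not filled
(86,73): row=0b1010110, col=0b1001001, row AND col = 0b1000000 = 64; 64 != 73 -> empty
(48,51): col outside [0, 48] -> not filled
(52,49): row=0b110100, col=0b110001, row AND col = 0b110000 = 48; 48 != 49 -> empty
(147,63): row=0b10010011, col=0b111111, row AND col = 0b10011 = 19; 19 != 63 -> empty
(178,61): row=0b10110010, col=0b111101, row AND col = 0b110000 = 48; 48 != 61 -> empty
(156,133): row=0b10011100, col=0b10000101, row AND col = 0b10000100 = 132; 132 != 133 -> empty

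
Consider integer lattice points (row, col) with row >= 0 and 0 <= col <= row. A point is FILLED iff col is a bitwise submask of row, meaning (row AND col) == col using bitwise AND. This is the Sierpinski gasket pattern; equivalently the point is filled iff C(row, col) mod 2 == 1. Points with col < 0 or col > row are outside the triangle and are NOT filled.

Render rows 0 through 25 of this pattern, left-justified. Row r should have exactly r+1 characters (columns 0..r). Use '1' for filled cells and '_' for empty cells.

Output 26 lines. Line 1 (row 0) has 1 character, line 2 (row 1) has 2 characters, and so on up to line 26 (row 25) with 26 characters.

r0=0: 1
r1=1: 11
r2=10: 1_1
r3=11: 1111
r4=100: 1___1
r5=101: 11__11
r6=110: 1_1_1_1
r7=111: 11111111
r8=1000: 1_______1
r9=1001: 11______11
r10=1010: 1_1_____1_1
r11=1011: 1111____1111
r12=1100: 1___1___1___1
r13=1101: 11__11__11__11
r14=1110: 1_1_1_1_1_1_1_1
r15=1111: 1111111111111111
r16=10000: 1_______________1
r17=10001: 11______________11
r18=10010: 1_1_____________1_1
r19=10011: 1111____________1111
r20=10100: 1___1___________1___1
r21=10101: 11__11__________11__11
r22=10110: 1_1_1_1_________1_1_1_1
r23=10111: 11111111________11111111
r24=11000: 1_______1_______1_______1
r25=11001: 11______11______11______11

Answer: 1
11
1_1
1111
1___1
11__11
1_1_1_1
11111111
1_______1
11______11
1_1_____1_1
1111____1111
1___1___1___1
11__11__11__11
1_1_1_1_1_1_1_1
1111111111111111
1_______________1
11______________11
1_1_____________1_1
1111____________1111
1___1___________1___1
11__11__________11__11
1_1_1_1_________1_1_1_1
11111111________11111111
1_______1_______1_______1
11______11______11______11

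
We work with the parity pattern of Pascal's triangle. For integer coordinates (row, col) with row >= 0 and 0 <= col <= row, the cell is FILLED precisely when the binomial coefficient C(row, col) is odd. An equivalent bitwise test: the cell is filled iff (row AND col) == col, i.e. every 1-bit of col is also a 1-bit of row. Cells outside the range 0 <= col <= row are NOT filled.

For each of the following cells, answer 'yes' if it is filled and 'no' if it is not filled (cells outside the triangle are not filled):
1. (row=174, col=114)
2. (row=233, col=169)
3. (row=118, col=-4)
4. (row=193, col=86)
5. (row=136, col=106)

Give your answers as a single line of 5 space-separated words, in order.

(174,114): row=0b10101110, col=0b1110010, row AND col = 0b100010 = 34; 34 != 114 -> empty
(233,169): row=0b11101001, col=0b10101001, row AND col = 0b10101001 = 169; 169 == 169 -> filled
(118,-4): col outside [0, 118] -> not filled
(193,86): row=0b11000001, col=0b1010110, row AND col = 0b1000000 = 64; 64 != 86 -> empty
(136,106): row=0b10001000, col=0b1101010, row AND col = 0b1000 = 8; 8 != 106 -> empty

Answer: no yes no no no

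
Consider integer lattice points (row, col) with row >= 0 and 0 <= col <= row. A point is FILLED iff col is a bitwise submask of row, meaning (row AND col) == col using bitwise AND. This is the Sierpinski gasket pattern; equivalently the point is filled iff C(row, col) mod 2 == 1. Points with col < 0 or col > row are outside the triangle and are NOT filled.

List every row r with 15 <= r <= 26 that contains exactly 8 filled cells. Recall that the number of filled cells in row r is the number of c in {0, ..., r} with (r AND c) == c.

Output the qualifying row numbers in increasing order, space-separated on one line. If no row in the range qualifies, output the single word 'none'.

Answer: 19 21 22 25 26

Derivation:
Row r has 2^popcount(r) filled cells, so we need popcount(r) = log2(8) = 3.
Scan r = 15..26 and keep those with exactly 3 one-bits:
r=15=1111 popcount=4 -> skip
r=16=10000 popcount=1 -> skip
r=17=10001 popcount=2 -> skip
r=18=10010 popcount=2 -> skip
r=19=10011 popcount=3 -> KEEP
r=20=10100 popcount=2 -> skip
r=21=10101 popcount=3 -> KEEP
r=22=10110 popcount=3 -> KEEP
r=23=10111 popcount=4 -> skip
r=24=11000 popcount=2 -> skip
r=25=11001 popcount=3 -> KEEP
r=26=11010 popcount=3 -> KEEP
Kept rows: 19 21 22 25 26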